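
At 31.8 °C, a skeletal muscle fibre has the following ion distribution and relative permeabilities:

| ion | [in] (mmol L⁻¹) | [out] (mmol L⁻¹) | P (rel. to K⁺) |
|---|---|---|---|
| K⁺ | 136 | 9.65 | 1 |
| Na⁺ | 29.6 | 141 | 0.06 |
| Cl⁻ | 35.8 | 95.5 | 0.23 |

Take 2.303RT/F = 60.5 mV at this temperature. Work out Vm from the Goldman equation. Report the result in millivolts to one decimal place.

-47.4 mV

Vm = 60.5 · log₁₀[(Σ P·[cation]ₒ + Σ P·[anion]ᵢ) / (Σ P·[cation]ᵢ + Σ P·[anion]ₒ)]
Numerator = 1×9.65 + 0.06×141 + 0.23×35.8 = 26.34
Denominator = 1×136 + 0.06×29.6 + 0.23×95.5 = 159.7
Vm = 60.5 · log₁₀(0.16492) = 60.5 × (-0.7827) = -47.36 mV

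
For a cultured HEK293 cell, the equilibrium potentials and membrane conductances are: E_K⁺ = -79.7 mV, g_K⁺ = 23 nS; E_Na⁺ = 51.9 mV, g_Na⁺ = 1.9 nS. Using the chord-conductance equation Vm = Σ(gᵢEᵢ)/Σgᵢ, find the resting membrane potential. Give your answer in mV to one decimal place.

-69.7 mV

Σ gᵢEᵢ = 23·(-79.7) + 1.9·(51.9) = -1734.49
Σ gᵢ = 23 + 1.9 = 24.9
Vm = -1734.49 / 24.9 = -69.66 mV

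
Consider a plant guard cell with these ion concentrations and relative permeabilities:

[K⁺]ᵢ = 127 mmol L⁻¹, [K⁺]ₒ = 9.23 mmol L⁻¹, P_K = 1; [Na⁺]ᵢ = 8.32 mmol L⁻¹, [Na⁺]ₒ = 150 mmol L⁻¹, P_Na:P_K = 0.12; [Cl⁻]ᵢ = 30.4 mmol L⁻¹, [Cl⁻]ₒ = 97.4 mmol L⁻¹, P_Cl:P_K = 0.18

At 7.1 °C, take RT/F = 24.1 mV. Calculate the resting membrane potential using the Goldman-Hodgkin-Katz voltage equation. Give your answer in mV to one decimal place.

Vm = 24.1 · ln[(Σ P·[cation]ₒ + Σ P·[anion]ᵢ) / (Σ P·[cation]ᵢ + Σ P·[anion]ₒ)]
Numerator = 1×9.23 + 0.12×150 + 0.18×30.4 = 32.7
Denominator = 1×127 + 0.12×8.32 + 0.18×97.4 = 145.5
Vm = 24.1 · ln(0.22471) = 24.1 × (-1.4929) = -35.98 mV

-36.0 mV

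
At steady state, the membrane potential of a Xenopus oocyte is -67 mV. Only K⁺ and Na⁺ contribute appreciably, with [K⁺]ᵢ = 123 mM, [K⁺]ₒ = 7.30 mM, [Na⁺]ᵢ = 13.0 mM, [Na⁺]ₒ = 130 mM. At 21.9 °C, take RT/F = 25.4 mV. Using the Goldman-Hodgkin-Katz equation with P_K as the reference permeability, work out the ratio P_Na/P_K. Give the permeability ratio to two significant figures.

Let α = P_Na/P_K. GHK: Vm = 25.4·ln[(Kₒ + α·Naₒ)/(Kᵢ + α·Naᵢ)].
e^(Vm/25.4) = e^(-67.0/25.4) = 0.071519
So 0.071519·(Kᵢ + α·Naᵢ) = Kₒ + α·Naₒ → α = (0.071519·123.0 − 7.3) / (130.0 − 0.071519·13.0)
α = (8.797 − 7.3) / (130.0 − 0.9297) = 1.497/129.1 = 0.0116

0.012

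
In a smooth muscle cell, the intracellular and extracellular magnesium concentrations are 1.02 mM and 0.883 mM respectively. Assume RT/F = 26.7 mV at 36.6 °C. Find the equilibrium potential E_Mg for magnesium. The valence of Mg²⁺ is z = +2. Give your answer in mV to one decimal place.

E = (26.7/z) · ln([Mg²⁺]_out/[Mg²⁺]_in) with z = +2.
= (26.7/2) · ln(0.883/1.02) = 13.35 · ln(0.8657)
= 13.35 · (-0.1442) = -1.93 mV

-1.9 mV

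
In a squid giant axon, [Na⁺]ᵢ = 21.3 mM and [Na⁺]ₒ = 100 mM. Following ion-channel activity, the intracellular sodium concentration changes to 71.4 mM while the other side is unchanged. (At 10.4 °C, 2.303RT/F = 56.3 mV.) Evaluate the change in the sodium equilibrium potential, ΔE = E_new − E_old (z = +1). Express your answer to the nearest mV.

-30 mV

E_old = (56.3/1)·log₁₀(100/21.3) = 37.81 mV
E_new = (56.3/1)·log₁₀(100/71.4) = 8.24 mV
ΔE = 8.24 − (37.81) = -29.58 mV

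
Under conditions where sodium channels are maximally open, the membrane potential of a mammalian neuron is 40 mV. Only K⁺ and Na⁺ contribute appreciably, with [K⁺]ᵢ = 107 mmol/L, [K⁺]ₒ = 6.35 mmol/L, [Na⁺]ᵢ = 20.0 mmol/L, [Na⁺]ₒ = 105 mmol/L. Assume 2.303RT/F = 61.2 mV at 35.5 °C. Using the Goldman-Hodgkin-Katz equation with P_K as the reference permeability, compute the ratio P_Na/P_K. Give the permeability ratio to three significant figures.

Let α = P_Na/P_K. GHK: Vm = 61.2·log₁₀[(Kₒ + α·Naₒ)/(Kᵢ + α·Naᵢ)].
10^(Vm/61.2) = 10^(40.0/61.2) = 4.504
So 4.504·(Kᵢ + α·Naᵢ) = Kₒ + α·Naₒ → α = (4.504·107.0 − 6.35) / (105.0 − 4.504·20.0)
α = (481.9 − 6.35) / (105.0 − 90.08) = 475.6/14.92 = 31.87

31.9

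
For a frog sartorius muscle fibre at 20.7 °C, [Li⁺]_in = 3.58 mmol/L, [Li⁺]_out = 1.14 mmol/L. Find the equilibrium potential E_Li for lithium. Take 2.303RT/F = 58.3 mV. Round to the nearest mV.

-29 mV

E = (58.3/z) · log₁₀([Li⁺]_out/[Li⁺]_in) with z = +1.
= (58.3/1) · log₁₀(1.14/3.58) = 58.30 · log₁₀(0.3184)
= 58.30 · (-0.4970) = -28.97 mV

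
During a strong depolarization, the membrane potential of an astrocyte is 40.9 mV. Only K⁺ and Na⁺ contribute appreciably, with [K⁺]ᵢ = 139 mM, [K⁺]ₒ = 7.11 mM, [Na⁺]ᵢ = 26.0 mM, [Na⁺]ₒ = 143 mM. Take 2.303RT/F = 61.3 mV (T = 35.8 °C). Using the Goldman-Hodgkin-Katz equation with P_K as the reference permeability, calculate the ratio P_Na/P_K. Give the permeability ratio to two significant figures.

29

Let α = P_Na/P_K. GHK: Vm = 61.3·log₁₀[(Kₒ + α·Naₒ)/(Kᵢ + α·Naᵢ)].
10^(Vm/61.3) = 10^(40.9/61.3) = 4.6474
So 4.6474·(Kᵢ + α·Naᵢ) = Kₒ + α·Naₒ → α = (4.6474·139.0 − 7.11) / (143.0 − 4.6474·26.0)
α = (646 − 7.11) / (143.0 − 120.8) = 638.9/22.17 = 28.82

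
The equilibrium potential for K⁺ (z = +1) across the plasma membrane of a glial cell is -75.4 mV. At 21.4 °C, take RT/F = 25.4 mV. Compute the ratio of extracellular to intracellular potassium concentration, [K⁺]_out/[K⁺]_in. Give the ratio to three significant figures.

ln([out]/[in]) = E·z/(25.4) = -75.4 × 1 / 25.4 = -2.9685
[out]/[in] = e^(-2.9685) = 0.05138

0.0514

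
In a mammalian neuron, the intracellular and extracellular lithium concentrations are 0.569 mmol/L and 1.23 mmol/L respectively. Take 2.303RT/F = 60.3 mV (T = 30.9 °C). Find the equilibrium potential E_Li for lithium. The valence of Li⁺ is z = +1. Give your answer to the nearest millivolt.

20 mV

E = (60.3/z) · log₁₀([Li⁺]_out/[Li⁺]_in) with z = +1.
= (60.3/1) · log₁₀(1.23/0.569) = 60.30 · log₁₀(2.162)
= 60.30 · (0.3348) = 20.19 mV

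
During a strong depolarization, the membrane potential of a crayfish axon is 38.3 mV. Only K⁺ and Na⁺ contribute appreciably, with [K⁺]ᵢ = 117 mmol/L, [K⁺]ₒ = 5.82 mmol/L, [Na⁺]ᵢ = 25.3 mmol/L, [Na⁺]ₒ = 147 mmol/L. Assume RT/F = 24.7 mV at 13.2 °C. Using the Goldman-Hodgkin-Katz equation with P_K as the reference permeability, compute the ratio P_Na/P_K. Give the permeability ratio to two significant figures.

20

Let α = P_Na/P_K. GHK: Vm = 24.7·ln[(Kₒ + α·Naₒ)/(Kᵢ + α·Naᵢ)].
e^(Vm/24.7) = e^(38.3/24.7) = 4.7143
So 4.7143·(Kᵢ + α·Naᵢ) = Kₒ + α·Naₒ → α = (4.7143·117.0 − 5.82) / (147.0 − 4.7143·25.3)
α = (551.6 − 5.82) / (147.0 − 119.3) = 545.8/27.73 = 19.68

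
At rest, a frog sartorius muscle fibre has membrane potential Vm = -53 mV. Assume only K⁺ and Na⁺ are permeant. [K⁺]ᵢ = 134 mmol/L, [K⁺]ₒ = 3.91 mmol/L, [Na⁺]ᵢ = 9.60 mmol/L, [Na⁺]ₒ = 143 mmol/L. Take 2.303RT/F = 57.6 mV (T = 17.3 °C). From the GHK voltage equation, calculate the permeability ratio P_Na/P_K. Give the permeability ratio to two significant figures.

0.086

Let α = P_Na/P_K. GHK: Vm = 57.6·log₁₀[(Kₒ + α·Naₒ)/(Kᵢ + α·Naᵢ)].
10^(Vm/57.6) = 10^(-53.0/57.6) = 0.12019
So 0.12019·(Kᵢ + α·Naᵢ) = Kₒ + α·Naₒ → α = (0.12019·134.0 − 3.91) / (143.0 − 0.12019·9.6)
α = (16.11 − 3.91) / (143.0 − 1.154) = 12.2/141.8 = 0.08597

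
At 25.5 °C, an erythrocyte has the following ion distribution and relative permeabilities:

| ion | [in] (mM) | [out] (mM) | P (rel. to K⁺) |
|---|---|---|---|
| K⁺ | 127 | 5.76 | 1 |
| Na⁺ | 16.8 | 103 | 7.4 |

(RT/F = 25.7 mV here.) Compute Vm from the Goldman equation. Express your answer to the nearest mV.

Vm = 25.7 · ln[(Σ P·[cation]ₒ + Σ P·[anion]ᵢ) / (Σ P·[cation]ᵢ + Σ P·[anion]ₒ)]
Numerator = 1×5.76 + 7.4×103 = 768
Denominator = 1×127 + 7.4×16.8 = 251.3
Vm = 25.7 · ln(3.0557) = 25.7 × (1.1170) = 28.71 mV

29 mV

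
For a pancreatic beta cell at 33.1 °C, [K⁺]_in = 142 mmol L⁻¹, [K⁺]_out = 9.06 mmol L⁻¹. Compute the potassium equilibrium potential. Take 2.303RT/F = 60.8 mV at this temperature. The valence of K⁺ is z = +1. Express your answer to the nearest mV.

-73 mV

E = (60.8/z) · log₁₀([K⁺]_out/[K⁺]_in) with z = +1.
= (60.8/1) · log₁₀(9.06/142) = 60.80 · log₁₀(0.0638)
= 60.80 · (-1.1952) = -72.67 mV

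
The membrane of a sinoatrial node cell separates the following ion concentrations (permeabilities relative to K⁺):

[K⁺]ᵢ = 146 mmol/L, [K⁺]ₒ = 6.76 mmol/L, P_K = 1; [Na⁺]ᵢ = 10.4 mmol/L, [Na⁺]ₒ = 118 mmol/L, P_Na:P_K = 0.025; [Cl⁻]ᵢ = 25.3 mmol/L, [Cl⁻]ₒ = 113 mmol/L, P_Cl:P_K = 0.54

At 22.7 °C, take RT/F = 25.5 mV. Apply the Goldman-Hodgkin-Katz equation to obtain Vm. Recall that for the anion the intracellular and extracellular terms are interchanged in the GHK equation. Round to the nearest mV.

-56 mV

Vm = 25.5 · ln[(Σ P·[cation]ₒ + Σ P·[anion]ᵢ) / (Σ P·[cation]ᵢ + Σ P·[anion]ₒ)]
Numerator = 1×6.76 + 0.025×118 + 0.54×25.3 = 23.37
Denominator = 1×146 + 0.025×10.4 + 0.54×113 = 207.3
Vm = 25.5 · ln(0.11276) = 25.5 × (-2.1825) = -55.65 mV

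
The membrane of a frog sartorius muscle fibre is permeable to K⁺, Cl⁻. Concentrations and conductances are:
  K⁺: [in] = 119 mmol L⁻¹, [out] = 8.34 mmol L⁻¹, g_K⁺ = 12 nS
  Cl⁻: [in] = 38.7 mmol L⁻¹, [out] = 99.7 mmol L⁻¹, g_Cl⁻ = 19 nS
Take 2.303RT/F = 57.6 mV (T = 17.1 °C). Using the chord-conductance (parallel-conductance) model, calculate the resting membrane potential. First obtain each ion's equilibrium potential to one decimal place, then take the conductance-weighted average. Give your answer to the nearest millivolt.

E_K⁺ = (57.6/1)·log₁₀(8.34/119) = -66.5 mV
E_Cl⁻ = (57.6/-1)·log₁₀(99.7/38.7) = -23.7 mV
Vm = (Σ gᵢEᵢ)/(Σ gᵢ) = (12·-66.5 + 19·-23.7) / (12 + 19)
= -1248.30 / 31 = -40.27 mV

-40 mV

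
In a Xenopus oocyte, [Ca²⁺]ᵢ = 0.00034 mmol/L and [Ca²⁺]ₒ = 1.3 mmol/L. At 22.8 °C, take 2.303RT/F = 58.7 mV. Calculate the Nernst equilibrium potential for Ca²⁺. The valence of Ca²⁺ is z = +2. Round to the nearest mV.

105 mV

E = (58.7/z) · log₁₀([Ca²⁺]_out/[Ca²⁺]_in) with z = +2.
= (58.7/2) · log₁₀(1.3/0.00034) = 29.35 · log₁₀(3824)
= 29.35 · (3.5825) = 105.15 mV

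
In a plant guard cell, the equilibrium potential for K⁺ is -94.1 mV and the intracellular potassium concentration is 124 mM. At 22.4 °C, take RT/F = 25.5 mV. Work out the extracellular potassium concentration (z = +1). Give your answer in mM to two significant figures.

Nernst: E = (25.5/1) · ln([out]/[in]), so ln([out]/[in]) = -94.1 × 1 / 25.5 = -3.6902.
[out]/[in] = e^(-3.6902) = 0.02497.
[out] = 0.02497 × 124 = 3.096 mM.

3.1 mM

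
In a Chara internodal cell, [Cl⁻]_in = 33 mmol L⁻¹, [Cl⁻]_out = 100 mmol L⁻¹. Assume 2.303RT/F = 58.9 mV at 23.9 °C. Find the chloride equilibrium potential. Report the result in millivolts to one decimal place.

E = (58.9/z) · log₁₀([Cl⁻]_out/[Cl⁻]_in) with z = -1.
For an anion, dividing by z = -1 reverses the sign.
= (58.9/-1) · log₁₀(100/33) = -58.90 · log₁₀(3.03)
= -58.90 · (0.4815) = -28.36 mV

-28.4 mV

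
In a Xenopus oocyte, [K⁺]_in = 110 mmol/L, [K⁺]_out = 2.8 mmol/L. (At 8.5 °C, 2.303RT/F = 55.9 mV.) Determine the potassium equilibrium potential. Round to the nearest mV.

-89 mV

E = (55.9/z) · log₁₀([K⁺]_out/[K⁺]_in) with z = +1.
= (55.9/1) · log₁₀(2.8/110) = 55.90 · log₁₀(0.02545)
= 55.90 · (-1.5942) = -89.12 mV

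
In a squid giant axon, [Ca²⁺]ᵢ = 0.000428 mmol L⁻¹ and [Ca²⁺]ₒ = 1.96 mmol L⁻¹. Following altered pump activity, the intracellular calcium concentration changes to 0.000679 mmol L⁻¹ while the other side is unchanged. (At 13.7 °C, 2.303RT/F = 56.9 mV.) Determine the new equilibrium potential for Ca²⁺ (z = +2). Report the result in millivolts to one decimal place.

After the shift: [Ca²⁺]_out = 1.96, [Ca²⁺]_in = 0.000679 mmol L⁻¹.
E_new = (56.9/2)·log₁₀(1.96/0.000679) = 28.45 · (3.4604) = 98.45 mV

98.4 mV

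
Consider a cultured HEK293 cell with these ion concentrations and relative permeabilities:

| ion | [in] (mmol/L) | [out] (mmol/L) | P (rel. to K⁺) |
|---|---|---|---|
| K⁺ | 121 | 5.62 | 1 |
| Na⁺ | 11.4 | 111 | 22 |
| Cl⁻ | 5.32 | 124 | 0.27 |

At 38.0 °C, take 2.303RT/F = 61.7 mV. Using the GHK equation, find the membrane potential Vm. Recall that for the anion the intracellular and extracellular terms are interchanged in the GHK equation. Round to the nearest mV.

Vm = 61.7 · log₁₀[(Σ P·[cation]ₒ + Σ P·[anion]ᵢ) / (Σ P·[cation]ᵢ + Σ P·[anion]ₒ)]
Numerator = 1×5.62 + 22×111 + 0.27×5.32 = 2449
Denominator = 1×121 + 22×11.4 + 0.27×124 = 405.3
Vm = 61.7 · log₁₀(6.0429) = 61.7 × (0.7812) = 48.20 mV

48 mV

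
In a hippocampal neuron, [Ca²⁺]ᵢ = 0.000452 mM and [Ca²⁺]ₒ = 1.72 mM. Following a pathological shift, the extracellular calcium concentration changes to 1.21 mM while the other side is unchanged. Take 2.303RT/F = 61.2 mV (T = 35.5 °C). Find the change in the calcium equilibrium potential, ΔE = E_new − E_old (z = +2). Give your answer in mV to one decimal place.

-4.7 mV

E_old = (61.2/2)·log₁₀(1.72/0.000452) = 109.56 mV
E_new = (61.2/2)·log₁₀(1.21/0.000452) = 104.89 mV
ΔE = 104.89 − (109.56) = -4.67 mV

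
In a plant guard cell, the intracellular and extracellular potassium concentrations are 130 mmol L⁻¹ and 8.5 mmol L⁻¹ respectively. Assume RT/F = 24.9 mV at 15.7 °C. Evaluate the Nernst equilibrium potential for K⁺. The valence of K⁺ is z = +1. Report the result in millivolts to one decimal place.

-67.9 mV

E = (24.9/z) · ln([K⁺]_out/[K⁺]_in) with z = +1.
= (24.9/1) · ln(8.5/130) = 24.90 · ln(0.06538)
= 24.90 · (-2.7275) = -67.91 mV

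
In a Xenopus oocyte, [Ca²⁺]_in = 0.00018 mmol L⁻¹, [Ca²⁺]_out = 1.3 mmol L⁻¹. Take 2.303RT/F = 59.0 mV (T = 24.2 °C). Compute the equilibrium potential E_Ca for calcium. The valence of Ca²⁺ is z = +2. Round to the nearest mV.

E = (59.0/z) · log₁₀([Ca²⁺]_out/[Ca²⁺]_in) with z = +2.
= (59.0/2) · log₁₀(1.3/0.00018) = 29.50 · log₁₀(7222)
= 29.50 · (3.8587) = 113.83 mV

114 mV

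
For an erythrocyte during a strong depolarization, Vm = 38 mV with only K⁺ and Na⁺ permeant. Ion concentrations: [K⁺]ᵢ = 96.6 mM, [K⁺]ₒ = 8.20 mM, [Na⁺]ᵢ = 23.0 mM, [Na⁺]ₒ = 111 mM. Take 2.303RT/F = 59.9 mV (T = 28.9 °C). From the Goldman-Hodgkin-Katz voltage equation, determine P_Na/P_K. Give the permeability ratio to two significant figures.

Let α = P_Na/P_K. GHK: Vm = 59.9·log₁₀[(Kₒ + α·Naₒ)/(Kᵢ + α·Naᵢ)].
10^(Vm/59.9) = 10^(38.0/59.9) = 4.3091
So 4.3091·(Kᵢ + α·Naᵢ) = Kₒ + α·Naₒ → α = (4.3091·96.6 − 8.2) / (111.0 − 4.3091·23.0)
α = (416.3 − 8.2) / (111.0 − 99.11) = 408.1/11.89 = 34.32

34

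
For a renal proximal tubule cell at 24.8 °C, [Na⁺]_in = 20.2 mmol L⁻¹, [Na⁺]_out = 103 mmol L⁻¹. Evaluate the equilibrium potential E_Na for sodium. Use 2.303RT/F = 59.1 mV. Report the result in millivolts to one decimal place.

41.8 mV

E = (59.1/z) · log₁₀([Na⁺]_out/[Na⁺]_in) with z = +1.
= (59.1/1) · log₁₀(103/20.2) = 59.10 · log₁₀(5.099)
= 59.10 · (0.7075) = 41.81 mV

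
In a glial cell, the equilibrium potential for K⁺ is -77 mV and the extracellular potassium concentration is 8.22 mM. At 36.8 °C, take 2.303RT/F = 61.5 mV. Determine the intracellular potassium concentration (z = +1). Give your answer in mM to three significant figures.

Nernst: E = (61.5/1) · log₁₀([out]/[in]), so log₁₀([out]/[in]) = -77.0 × 1 / 61.5 = -1.2520.
[out]/[in] = 10^(-1.2520) = 0.05597.
[in] = 8.22 / 0.05597 = 146.9 mM.

147 mM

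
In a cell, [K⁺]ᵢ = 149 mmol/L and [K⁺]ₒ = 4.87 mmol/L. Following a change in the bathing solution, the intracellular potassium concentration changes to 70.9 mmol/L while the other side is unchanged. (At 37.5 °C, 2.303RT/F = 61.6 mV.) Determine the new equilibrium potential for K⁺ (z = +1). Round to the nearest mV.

-72 mV

After the shift: [K⁺]_out = 4.87, [K⁺]_in = 70.9 mmol/L.
E_new = (61.6/1)·log₁₀(4.87/70.9) = 61.60 · (-1.1631) = -71.65 mV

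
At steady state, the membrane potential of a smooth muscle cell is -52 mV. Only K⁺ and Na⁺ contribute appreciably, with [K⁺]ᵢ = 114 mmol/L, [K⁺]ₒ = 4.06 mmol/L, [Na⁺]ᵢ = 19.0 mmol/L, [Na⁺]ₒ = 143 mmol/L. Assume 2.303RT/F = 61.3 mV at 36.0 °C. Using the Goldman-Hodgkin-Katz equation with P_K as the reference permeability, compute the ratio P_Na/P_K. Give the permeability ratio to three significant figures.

0.0863

Let α = P_Na/P_K. GHK: Vm = 61.3·log₁₀[(Kₒ + α·Naₒ)/(Kᵢ + α·Naᵢ)].
10^(Vm/61.3) = 10^(-52.0/61.3) = 0.14181
So 0.14181·(Kᵢ + α·Naᵢ) = Kₒ + α·Naₒ → α = (0.14181·114.0 − 4.06) / (143.0 − 0.14181·19.0)
α = (16.17 − 4.06) / (143.0 − 2.694) = 12.11/140.3 = 0.08629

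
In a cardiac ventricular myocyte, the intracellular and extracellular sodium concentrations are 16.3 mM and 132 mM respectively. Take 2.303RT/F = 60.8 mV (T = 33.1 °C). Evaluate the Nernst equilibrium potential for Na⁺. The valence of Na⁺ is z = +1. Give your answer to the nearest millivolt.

55 mV

E = (60.8/z) · log₁₀([Na⁺]_out/[Na⁺]_in) with z = +1.
= (60.8/1) · log₁₀(132/16.3) = 60.80 · log₁₀(8.098)
= 60.80 · (0.9084) = 55.23 mV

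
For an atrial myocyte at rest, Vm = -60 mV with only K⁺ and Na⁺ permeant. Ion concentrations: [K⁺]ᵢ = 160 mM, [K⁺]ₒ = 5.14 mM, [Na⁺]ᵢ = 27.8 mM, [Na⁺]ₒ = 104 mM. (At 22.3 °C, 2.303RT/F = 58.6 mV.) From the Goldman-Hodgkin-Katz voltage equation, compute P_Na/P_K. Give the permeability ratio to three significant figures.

Let α = P_Na/P_K. GHK: Vm = 58.6·log₁₀[(Kₒ + α·Naₒ)/(Kᵢ + α·Naᵢ)].
10^(Vm/58.6) = 10^(-60.0/58.6) = 0.094648
So 0.094648·(Kᵢ + α·Naᵢ) = Kₒ + α·Naₒ → α = (0.094648·160.0 − 5.14) / (104.0 − 0.094648·27.8)
α = (15.14 − 5.14) / (104.0 − 2.631) = 10/101.4 = 0.09869

0.0987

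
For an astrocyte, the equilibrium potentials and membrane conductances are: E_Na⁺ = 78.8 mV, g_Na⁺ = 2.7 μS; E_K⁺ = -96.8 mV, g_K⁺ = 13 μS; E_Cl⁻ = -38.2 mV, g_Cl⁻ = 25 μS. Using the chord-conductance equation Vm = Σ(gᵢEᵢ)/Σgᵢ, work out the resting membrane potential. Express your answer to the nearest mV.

-49 mV

Σ gᵢEᵢ = 2.7·(78.8) + 13·(-96.8) + 25·(-38.2) = -2000.64
Σ gᵢ = 2.7 + 13 + 25 = 40.7
Vm = -2000.64 / 40.7 = -49.16 mV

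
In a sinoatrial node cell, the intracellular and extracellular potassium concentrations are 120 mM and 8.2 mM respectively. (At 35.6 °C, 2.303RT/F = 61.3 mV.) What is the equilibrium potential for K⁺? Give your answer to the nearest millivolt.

-71 mV

E = (61.3/z) · log₁₀([K⁺]_out/[K⁺]_in) with z = +1.
= (61.3/1) · log₁₀(8.2/120) = 61.30 · log₁₀(0.06833)
= 61.30 · (-1.1654) = -71.44 mV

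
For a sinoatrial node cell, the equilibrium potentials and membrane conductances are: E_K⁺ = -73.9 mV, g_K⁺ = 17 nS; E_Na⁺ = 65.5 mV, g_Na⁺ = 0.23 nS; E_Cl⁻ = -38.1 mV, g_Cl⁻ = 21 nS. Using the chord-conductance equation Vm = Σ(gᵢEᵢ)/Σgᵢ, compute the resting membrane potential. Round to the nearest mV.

Σ gᵢEᵢ = 17·(-73.9) + 0.23·(65.5) + 21·(-38.1) = -2041.34
Σ gᵢ = 17 + 0.23 + 21 = 38.23
Vm = -2041.34 / 38.23 = -53.40 mV

-53 mV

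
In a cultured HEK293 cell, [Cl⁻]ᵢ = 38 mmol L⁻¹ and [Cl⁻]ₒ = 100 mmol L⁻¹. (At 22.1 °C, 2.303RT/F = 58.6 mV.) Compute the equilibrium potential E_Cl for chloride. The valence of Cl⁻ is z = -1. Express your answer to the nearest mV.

E = (58.6/z) · log₁₀([Cl⁻]_out/[Cl⁻]_in) with z = -1.
For an anion, dividing by z = -1 reverses the sign.
= (58.6/-1) · log₁₀(100/38) = -58.60 · log₁₀(2.632)
= -58.60 · (0.4202) = -24.62 mV

-25 mV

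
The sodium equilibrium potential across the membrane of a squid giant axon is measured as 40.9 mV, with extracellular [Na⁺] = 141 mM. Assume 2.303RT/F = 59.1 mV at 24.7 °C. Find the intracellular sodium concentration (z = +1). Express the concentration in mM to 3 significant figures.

Nernst: E = (59.1/1) · log₁₀([out]/[in]), so log₁₀([out]/[in]) = 40.9 × 1 / 59.1 = 0.6920.
[out]/[in] = 10^(0.6920) = 4.921.
[in] = 141 / 4.921 = 28.65 mM.

28.7 mM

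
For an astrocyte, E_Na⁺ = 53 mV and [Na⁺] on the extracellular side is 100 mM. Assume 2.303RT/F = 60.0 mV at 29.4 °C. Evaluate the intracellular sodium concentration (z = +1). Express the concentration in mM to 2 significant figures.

Nernst: E = (60.0/1) · log₁₀([out]/[in]), so log₁₀([out]/[in]) = 53.0 × 1 / 60.0 = 0.8833.
[out]/[in] = 10^(0.8833) = 7.644.
[in] = 100 / 7.644 = 13.08 mM.

13 mM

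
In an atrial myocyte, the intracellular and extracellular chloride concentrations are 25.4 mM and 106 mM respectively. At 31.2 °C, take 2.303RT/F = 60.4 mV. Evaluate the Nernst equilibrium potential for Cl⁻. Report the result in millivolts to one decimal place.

-37.5 mV

E = (60.4/z) · log₁₀([Cl⁻]_out/[Cl⁻]_in) with z = -1.
For an anion, dividing by z = -1 reverses the sign.
= (60.4/-1) · log₁₀(106/25.4) = -60.40 · log₁₀(4.173)
= -60.40 · (0.6205) = -37.48 mV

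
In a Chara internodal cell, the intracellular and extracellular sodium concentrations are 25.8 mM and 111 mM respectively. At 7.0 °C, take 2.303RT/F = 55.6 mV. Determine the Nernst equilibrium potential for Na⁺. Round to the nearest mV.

35 mV

E = (55.6/z) · log₁₀([Na⁺]_out/[Na⁺]_in) with z = +1.
= (55.6/1) · log₁₀(111/25.8) = 55.60 · log₁₀(4.302)
= 55.60 · (0.6337) = 35.23 mV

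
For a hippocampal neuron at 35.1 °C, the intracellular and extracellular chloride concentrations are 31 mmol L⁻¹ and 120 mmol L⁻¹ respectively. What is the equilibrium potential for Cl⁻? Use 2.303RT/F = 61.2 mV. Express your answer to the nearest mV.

-36 mV

E = (61.2/z) · log₁₀([Cl⁻]_out/[Cl⁻]_in) with z = -1.
For an anion, dividing by z = -1 reverses the sign.
= (61.2/-1) · log₁₀(120/31) = -61.20 · log₁₀(3.871)
= -61.20 · (0.5878) = -35.97 mV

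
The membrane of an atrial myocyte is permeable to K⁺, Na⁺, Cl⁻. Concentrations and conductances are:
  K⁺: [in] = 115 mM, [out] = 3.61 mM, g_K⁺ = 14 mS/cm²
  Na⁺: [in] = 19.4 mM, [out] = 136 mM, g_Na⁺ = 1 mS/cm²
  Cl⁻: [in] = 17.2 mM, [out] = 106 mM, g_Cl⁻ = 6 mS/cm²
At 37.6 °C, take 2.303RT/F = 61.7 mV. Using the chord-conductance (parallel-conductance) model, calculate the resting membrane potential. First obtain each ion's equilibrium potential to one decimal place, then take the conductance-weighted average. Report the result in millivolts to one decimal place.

-73.2 mV

E_K⁺ = (61.7/1)·log₁₀(3.61/115) = -92.7 mV
E_Na⁺ = (61.7/1)·log₁₀(136/19.4) = 52.2 mV
E_Cl⁻ = (61.7/-1)·log₁₀(106/17.2) = -48.7 mV
Vm = (Σ gᵢEᵢ)/(Σ gᵢ) = (14·-92.7 + 1·52.2 + 6·-48.7) / (14 + 1 + 6)
= -1537.80 / 21 = -73.23 mV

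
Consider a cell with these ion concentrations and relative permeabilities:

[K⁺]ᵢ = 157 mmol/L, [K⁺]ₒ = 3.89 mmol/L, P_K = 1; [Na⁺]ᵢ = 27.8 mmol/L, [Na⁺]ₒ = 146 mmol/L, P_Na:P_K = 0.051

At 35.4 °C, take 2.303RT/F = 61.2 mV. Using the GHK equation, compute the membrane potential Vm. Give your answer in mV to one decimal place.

-70.1 mV

Vm = 61.2 · log₁₀[(Σ P·[cation]ₒ + Σ P·[anion]ᵢ) / (Σ P·[cation]ᵢ + Σ P·[anion]ₒ)]
Numerator = 1×3.89 + 0.051×146 = 11.34
Denominator = 1×157 + 0.051×27.8 = 158.4
Vm = 61.2 · log₁₀(0.071558) = 61.2 × (-1.1453) = -70.10 mV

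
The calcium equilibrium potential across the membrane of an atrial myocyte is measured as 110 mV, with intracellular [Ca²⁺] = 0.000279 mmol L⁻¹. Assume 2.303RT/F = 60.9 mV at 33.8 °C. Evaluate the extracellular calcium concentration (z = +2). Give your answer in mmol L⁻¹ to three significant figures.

Nernst: E = (60.9/2) · log₁₀([out]/[in]), so log₁₀([out]/[in]) = 110.0 × 2 / 60.9 = 3.6125.
[out]/[in] = 10^(3.6125) = 4097.
[out] = 4097 × 0.000279 = 1.143 mmol L⁻¹.

1.14 mmol L⁻¹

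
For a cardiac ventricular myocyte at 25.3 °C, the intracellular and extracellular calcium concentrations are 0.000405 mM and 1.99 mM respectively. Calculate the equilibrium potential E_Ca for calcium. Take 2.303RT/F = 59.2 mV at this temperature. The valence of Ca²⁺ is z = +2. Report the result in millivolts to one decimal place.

E = (59.2/z) · log₁₀([Ca²⁺]_out/[Ca²⁺]_in) with z = +2.
= (59.2/2) · log₁₀(1.99/0.000405) = 29.60 · log₁₀(4914)
= 29.60 · (3.6914) = 109.27 mV

109.3 mV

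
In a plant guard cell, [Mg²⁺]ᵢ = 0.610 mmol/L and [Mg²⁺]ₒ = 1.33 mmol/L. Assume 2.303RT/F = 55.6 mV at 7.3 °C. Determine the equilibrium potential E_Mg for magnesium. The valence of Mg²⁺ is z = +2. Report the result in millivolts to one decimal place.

E = (55.6/z) · log₁₀([Mg²⁺]_out/[Mg²⁺]_in) with z = +2.
= (55.6/2) · log₁₀(1.33/0.610) = 27.80 · log₁₀(2.18)
= 27.80 · (0.3385) = 9.41 mV

9.4 mV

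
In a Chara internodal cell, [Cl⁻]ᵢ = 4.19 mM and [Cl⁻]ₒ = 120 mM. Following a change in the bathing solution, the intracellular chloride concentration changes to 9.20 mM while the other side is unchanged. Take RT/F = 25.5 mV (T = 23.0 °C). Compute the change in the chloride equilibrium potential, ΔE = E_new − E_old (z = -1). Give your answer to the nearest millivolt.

20 mV

E_old = (25.5/-1)·ln(120/4.19) = -85.55 mV
E_new = (25.5/-1)·ln(120/9.20) = -65.49 mV
ΔE = -65.49 − (-85.55) = 20.06 mV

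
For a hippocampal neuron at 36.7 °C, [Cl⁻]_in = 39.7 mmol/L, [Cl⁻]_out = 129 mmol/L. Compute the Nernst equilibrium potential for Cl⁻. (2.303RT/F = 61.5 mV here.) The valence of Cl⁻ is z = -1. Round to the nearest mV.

-31 mV

E = (61.5/z) · log₁₀([Cl⁻]_out/[Cl⁻]_in) with z = -1.
For an anion, dividing by z = -1 reverses the sign.
= (61.5/-1) · log₁₀(129/39.7) = -61.50 · log₁₀(3.249)
= -61.50 · (0.5118) = -31.48 mV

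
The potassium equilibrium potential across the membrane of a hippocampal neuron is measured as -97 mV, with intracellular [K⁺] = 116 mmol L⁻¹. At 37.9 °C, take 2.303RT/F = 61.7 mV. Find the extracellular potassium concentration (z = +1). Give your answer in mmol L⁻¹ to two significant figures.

Nernst: E = (61.7/1) · log₁₀([out]/[in]), so log₁₀([out]/[in]) = -97.0 × 1 / 61.7 = -1.5721.
[out]/[in] = 10^(-1.5721) = 0.02678.
[out] = 0.02678 × 116 = 3.107 mmol L⁻¹.

3.1 mmol L⁻¹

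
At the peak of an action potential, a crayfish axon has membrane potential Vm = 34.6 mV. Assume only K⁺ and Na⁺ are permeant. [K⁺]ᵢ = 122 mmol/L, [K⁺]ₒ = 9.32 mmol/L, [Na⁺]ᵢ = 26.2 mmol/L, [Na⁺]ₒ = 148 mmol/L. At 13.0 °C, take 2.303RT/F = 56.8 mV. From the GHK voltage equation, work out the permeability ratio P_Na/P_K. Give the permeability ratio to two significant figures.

Let α = P_Na/P_K. GHK: Vm = 56.8·log₁₀[(Kₒ + α·Naₒ)/(Kᵢ + α·Naᵢ)].
10^(Vm/56.8) = 10^(34.6/56.8) = 4.0659
So 4.0659·(Kᵢ + α·Naᵢ) = Kₒ + α·Naₒ → α = (4.0659·122.0 − 9.32) / (148.0 − 4.0659·26.2)
α = (496 − 9.32) / (148.0 − 106.5) = 486.7/41.47 = 11.74

12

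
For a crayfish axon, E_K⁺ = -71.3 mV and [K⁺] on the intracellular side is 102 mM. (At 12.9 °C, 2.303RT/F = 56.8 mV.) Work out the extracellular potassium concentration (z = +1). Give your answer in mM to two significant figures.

Nernst: E = (56.8/1) · log₁₀([out]/[in]), so log₁₀([out]/[in]) = -71.3 × 1 / 56.8 = -1.2553.
[out]/[in] = 10^(-1.2553) = 0.05555.
[out] = 0.05555 × 102 = 5.667 mM.

5.7 mM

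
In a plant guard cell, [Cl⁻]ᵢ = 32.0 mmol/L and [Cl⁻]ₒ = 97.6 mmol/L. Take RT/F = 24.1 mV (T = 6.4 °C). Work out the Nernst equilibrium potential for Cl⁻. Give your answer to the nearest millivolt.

E = (24.1/z) · ln([Cl⁻]_out/[Cl⁻]_in) with z = -1.
For an anion, dividing by z = -1 reverses the sign.
= (24.1/-1) · ln(97.6/32.0) = -24.10 · ln(3.05)
= -24.10 · (1.1151) = -26.87 mV

-27 mV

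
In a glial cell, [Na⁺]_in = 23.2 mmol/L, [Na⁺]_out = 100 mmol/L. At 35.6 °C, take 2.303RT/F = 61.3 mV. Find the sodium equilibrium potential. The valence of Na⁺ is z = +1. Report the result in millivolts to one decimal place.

E = (61.3/z) · log₁₀([Na⁺]_out/[Na⁺]_in) with z = +1.
= (61.3/1) · log₁₀(100/23.2) = 61.30 · log₁₀(4.31)
= 61.30 · (0.6345) = 38.90 mV

38.9 mV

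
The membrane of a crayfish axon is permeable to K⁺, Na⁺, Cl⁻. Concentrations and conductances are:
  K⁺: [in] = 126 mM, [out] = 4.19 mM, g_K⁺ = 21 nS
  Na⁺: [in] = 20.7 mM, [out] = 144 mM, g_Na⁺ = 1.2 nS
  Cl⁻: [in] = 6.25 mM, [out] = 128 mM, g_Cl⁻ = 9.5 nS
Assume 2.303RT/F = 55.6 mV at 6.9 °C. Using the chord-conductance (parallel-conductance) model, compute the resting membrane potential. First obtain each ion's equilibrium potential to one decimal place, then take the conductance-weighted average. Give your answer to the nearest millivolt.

E_K⁺ = (55.6/1)·log₁₀(4.19/126) = -82.2 mV
E_Na⁺ = (55.6/1)·log₁₀(144/20.7) = 46.8 mV
E_Cl⁻ = (55.6/-1)·log₁₀(128/6.25) = -72.9 mV
Vm = (Σ gᵢEᵢ)/(Σ gᵢ) = (21·-82.2 + 1.2·46.8 + 9.5·-72.9) / (21 + 1.2 + 9.5)
= -2362.59 / 31.7 = -74.53 mV

-75 mV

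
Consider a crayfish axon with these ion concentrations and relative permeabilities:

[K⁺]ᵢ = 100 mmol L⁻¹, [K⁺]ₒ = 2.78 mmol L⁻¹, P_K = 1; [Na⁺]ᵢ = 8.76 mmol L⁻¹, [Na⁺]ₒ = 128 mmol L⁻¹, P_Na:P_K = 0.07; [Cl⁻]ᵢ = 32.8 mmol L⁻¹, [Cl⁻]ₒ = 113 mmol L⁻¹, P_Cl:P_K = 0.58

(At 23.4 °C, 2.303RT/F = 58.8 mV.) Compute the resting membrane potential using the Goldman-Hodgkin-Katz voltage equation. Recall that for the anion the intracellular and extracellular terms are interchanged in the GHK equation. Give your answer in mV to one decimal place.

-43.1 mV

Vm = 58.8 · log₁₀[(Σ P·[cation]ₒ + Σ P·[anion]ᵢ) / (Σ P·[cation]ᵢ + Σ P·[anion]ₒ)]
Numerator = 1×2.78 + 0.07×128 + 0.58×32.8 = 30.76
Denominator = 1×100 + 0.07×8.76 + 0.58×113 = 166.2
Vm = 58.8 · log₁₀(0.18515) = 58.8 × (-0.7325) = -43.07 mV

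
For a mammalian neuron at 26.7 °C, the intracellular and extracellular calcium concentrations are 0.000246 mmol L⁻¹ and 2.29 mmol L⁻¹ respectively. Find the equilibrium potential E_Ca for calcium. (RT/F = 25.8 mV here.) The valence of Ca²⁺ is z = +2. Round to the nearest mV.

118 mV

E = (25.8/z) · ln([Ca²⁺]_out/[Ca²⁺]_in) with z = +2.
= (25.8/2) · ln(2.29/0.000246) = 12.90 · ln(9309)
= 12.90 · (9.1387) = 117.89 mV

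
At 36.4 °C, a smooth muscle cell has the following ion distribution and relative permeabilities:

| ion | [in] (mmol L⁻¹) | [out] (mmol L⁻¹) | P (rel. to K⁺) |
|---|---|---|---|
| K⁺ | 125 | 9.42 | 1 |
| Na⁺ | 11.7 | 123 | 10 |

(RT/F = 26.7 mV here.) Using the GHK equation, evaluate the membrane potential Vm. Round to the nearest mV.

Vm = 26.7 · ln[(Σ P·[cation]ₒ + Σ P·[anion]ᵢ) / (Σ P·[cation]ᵢ + Σ P·[anion]ₒ)]
Numerator = 1×9.42 + 10×123 = 1239
Denominator = 1×125 + 10×11.7 = 242
Vm = 26.7 · ln(5.1216) = 26.7 × (1.6335) = 43.61 mV

44 mV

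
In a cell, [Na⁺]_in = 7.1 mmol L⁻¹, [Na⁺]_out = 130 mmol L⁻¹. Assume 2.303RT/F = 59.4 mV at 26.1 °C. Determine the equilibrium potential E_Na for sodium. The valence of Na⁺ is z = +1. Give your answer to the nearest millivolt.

E = (59.4/z) · log₁₀([Na⁺]_out/[Na⁺]_in) with z = +1.
= (59.4/1) · log₁₀(130/7.1) = 59.40 · log₁₀(18.31)
= 59.40 · (1.2627) = 75.00 mV

75 mV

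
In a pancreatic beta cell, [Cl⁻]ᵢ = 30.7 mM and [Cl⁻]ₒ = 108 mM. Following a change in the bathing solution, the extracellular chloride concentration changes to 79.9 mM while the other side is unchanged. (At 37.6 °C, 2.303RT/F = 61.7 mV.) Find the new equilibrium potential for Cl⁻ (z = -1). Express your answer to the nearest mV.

After the shift: [Cl⁻]_out = 79.9, [Cl⁻]_in = 30.7 mM.
E_new = (61.7/-1)·log₁₀(79.9/30.7) = -61.70 · (0.4154) = -25.63 mV

-26 mV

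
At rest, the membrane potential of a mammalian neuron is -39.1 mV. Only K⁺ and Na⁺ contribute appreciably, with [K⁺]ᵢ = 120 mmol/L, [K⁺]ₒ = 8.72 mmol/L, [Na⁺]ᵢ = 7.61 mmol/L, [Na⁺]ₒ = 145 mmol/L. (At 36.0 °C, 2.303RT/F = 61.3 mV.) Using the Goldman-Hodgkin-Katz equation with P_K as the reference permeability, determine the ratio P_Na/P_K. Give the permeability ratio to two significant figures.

Let α = P_Na/P_K. GHK: Vm = 61.3·log₁₀[(Kₒ + α·Naₒ)/(Kᵢ + α·Naᵢ)].
10^(Vm/61.3) = 10^(-39.1/61.3) = 0.23023
So 0.23023·(Kᵢ + α·Naᵢ) = Kₒ + α·Naₒ → α = (0.23023·120.0 − 8.72) / (145.0 − 0.23023·7.61)
α = (27.63 − 8.72) / (145.0 − 1.752) = 18.91/143.2 = 0.132

0.13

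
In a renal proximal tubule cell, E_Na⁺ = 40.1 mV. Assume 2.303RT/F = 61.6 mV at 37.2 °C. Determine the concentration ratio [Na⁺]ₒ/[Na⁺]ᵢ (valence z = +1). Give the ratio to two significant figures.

4.5

log₁₀([out]/[in]) = E·z/(61.6) = 40.1 × 1 / 61.6 = 0.6510
[out]/[in] = 10^(0.6510) = 4.477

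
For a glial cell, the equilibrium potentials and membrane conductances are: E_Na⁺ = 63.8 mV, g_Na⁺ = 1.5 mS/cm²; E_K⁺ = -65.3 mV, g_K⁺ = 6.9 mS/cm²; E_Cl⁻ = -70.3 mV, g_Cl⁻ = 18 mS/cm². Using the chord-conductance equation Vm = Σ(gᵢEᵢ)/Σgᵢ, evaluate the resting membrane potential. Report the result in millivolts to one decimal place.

Σ gᵢEᵢ = 1.5·(63.8) + 6.9·(-65.3) + 18·(-70.3) = -1620.27
Σ gᵢ = 1.5 + 6.9 + 18 = 26.4
Vm = -1620.27 / 26.4 = -61.37 mV

-61.4 mV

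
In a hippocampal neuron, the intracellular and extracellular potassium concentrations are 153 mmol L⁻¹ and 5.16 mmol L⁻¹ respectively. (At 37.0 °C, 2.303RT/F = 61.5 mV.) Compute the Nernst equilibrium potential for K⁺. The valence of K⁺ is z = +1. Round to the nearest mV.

E = (61.5/z) · log₁₀([K⁺]_out/[K⁺]_in) with z = +1.
= (61.5/1) · log₁₀(5.16/153) = 61.50 · log₁₀(0.03373)
= 61.50 · (-1.4720) = -90.53 mV

-91 mV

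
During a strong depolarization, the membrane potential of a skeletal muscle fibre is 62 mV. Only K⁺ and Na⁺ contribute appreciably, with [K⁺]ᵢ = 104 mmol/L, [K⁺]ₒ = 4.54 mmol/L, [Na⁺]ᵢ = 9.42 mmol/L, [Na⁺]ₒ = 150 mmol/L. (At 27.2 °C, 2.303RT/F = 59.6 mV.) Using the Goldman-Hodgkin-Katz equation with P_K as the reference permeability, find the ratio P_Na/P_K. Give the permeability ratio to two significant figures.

24

Let α = P_Na/P_K. GHK: Vm = 59.6·log₁₀[(Kₒ + α·Naₒ)/(Kᵢ + α·Naᵢ)].
10^(Vm/59.6) = 10^(62.0/59.6) = 10.972
So 10.972·(Kᵢ + α·Naᵢ) = Kₒ + α·Naₒ → α = (10.972·104.0 − 4.54) / (150.0 − 10.972·9.42)
α = (1141 − 4.54) / (150.0 − 103.4) = 1137/46.65 = 24.36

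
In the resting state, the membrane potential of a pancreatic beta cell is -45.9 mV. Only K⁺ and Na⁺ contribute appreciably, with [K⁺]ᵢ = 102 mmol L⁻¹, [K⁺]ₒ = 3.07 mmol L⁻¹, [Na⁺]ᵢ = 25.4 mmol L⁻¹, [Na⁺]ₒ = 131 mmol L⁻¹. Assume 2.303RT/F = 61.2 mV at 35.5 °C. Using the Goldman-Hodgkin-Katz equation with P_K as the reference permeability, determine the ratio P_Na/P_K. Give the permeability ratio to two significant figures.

0.12

Let α = P_Na/P_K. GHK: Vm = 61.2·log₁₀[(Kₒ + α·Naₒ)/(Kᵢ + α·Naᵢ)].
10^(Vm/61.2) = 10^(-45.9/61.2) = 0.17783
So 0.17783·(Kᵢ + α·Naᵢ) = Kₒ + α·Naₒ → α = (0.17783·102.0 − 3.07) / (131.0 − 0.17783·25.4)
α = (18.14 − 3.07) / (131.0 − 4.517) = 15.07/126.5 = 0.1191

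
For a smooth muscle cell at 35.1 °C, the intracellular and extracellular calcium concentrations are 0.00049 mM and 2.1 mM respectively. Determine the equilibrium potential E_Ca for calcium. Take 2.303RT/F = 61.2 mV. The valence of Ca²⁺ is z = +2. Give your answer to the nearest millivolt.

111 mV

E = (61.2/z) · log₁₀([Ca²⁺]_out/[Ca²⁺]_in) with z = +2.
= (61.2/2) · log₁₀(2.1/0.00049) = 30.60 · log₁₀(4286)
= 30.60 · (3.6320) = 111.14 mV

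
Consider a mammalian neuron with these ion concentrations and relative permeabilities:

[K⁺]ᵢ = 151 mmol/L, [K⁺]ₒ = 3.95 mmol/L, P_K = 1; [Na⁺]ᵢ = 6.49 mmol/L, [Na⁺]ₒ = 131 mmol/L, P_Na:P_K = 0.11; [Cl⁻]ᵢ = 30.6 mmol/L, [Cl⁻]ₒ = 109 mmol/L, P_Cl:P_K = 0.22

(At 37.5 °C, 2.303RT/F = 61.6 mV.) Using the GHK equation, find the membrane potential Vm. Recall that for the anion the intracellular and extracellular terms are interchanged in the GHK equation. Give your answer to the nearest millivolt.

Vm = 61.6 · log₁₀[(Σ P·[cation]ₒ + Σ P·[anion]ᵢ) / (Σ P·[cation]ᵢ + Σ P·[anion]ₒ)]
Numerator = 1×3.95 + 0.11×131 + 0.22×30.6 = 25.09
Denominator = 1×151 + 0.11×6.49 + 0.22×109 = 175.7
Vm = 61.6 · log₁₀(0.14282) = 61.6 × (-0.8452) = -52.07 mV

-52 mV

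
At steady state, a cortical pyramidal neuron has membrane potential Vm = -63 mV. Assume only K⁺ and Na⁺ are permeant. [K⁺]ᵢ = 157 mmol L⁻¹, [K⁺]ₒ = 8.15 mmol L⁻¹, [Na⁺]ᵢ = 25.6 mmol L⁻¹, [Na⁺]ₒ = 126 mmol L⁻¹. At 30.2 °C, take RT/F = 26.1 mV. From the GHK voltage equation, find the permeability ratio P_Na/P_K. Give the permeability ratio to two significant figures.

Let α = P_Na/P_K. GHK: Vm = 26.1·ln[(Kₒ + α·Naₒ)/(Kᵢ + α·Naᵢ)].
e^(Vm/26.1) = e^(-63.0/26.1) = 0.089475
So 0.089475·(Kᵢ + α·Naᵢ) = Kₒ + α·Naₒ → α = (0.089475·157.0 − 8.15) / (126.0 − 0.089475·25.6)
α = (14.05 − 8.15) / (126.0 − 2.291) = 5.898/123.7 = 0.04767

0.048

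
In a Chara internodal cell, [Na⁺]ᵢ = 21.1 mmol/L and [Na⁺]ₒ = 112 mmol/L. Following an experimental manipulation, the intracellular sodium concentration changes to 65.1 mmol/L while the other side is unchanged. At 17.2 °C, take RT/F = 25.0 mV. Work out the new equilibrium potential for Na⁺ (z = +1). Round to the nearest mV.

14 mV

After the shift: [Na⁺]_out = 112, [Na⁺]_in = 65.1 mmol/L.
E_new = (25.0/1)·ln(112/65.1) = 25.00 · (0.5426) = 13.56 mV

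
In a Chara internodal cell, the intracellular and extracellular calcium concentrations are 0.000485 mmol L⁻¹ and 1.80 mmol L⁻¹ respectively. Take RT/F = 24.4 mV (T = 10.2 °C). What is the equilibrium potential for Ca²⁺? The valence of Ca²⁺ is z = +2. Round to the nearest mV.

100 mV

E = (24.4/z) · ln([Ca²⁺]_out/[Ca²⁺]_in) with z = +2.
= (24.4/2) · ln(1.80/0.000485) = 12.20 · ln(3711)
= 12.20 · (8.2191) = 100.27 mV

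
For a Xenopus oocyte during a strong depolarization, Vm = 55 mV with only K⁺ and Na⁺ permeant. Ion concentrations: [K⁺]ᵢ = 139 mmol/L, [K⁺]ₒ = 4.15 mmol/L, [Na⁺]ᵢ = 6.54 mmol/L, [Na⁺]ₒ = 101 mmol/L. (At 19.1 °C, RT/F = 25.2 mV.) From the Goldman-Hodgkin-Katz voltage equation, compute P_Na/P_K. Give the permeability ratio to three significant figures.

Let α = P_Na/P_K. GHK: Vm = 25.2·ln[(Kₒ + α·Naₒ)/(Kᵢ + α·Naᵢ)].
e^(Vm/25.2) = e^(55.0/25.2) = 8.8688
So 8.8688·(Kᵢ + α·Naᵢ) = Kₒ + α·Naₒ → α = (8.8688·139.0 − 4.15) / (101.0 − 8.8688·6.54)
α = (1233 − 4.15) / (101.0 − 58) = 1229/43 = 28.57

28.6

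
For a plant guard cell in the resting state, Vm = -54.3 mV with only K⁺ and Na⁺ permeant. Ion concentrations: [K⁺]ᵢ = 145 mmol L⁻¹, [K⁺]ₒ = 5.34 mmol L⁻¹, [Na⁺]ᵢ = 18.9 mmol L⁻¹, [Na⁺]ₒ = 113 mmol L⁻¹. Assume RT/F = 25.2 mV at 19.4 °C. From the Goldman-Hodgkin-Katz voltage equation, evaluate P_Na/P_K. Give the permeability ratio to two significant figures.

Let α = P_Na/P_K. GHK: Vm = 25.2·ln[(Kₒ + α·Naₒ)/(Kᵢ + α·Naᵢ)].
e^(Vm/25.2) = e^(-54.3/25.2) = 0.11593
So 0.11593·(Kᵢ + α·Naᵢ) = Kₒ + α·Naₒ → α = (0.11593·145.0 − 5.34) / (113.0 − 0.11593·18.9)
α = (16.81 − 5.34) / (113.0 − 2.191) = 11.47/110.8 = 0.1035

0.10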